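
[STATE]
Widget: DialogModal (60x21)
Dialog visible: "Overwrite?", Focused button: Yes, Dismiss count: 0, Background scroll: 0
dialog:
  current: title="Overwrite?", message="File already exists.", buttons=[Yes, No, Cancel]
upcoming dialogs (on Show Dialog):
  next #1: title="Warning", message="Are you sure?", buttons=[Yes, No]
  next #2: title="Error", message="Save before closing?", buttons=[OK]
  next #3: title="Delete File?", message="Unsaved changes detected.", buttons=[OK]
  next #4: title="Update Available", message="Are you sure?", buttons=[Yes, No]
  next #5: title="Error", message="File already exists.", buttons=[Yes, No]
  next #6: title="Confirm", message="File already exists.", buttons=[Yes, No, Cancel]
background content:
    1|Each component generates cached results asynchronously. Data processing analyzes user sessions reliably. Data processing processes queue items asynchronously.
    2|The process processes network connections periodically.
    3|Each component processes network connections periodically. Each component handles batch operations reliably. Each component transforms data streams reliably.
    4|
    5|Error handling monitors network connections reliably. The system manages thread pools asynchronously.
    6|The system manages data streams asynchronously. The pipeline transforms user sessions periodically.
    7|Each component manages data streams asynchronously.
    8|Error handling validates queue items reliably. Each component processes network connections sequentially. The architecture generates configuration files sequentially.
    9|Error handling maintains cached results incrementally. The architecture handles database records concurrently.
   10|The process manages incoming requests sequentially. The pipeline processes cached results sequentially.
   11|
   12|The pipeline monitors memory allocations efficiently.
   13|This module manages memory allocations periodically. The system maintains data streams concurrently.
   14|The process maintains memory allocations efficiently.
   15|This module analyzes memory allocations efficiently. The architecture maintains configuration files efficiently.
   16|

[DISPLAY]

Each component generates cached results asynchronously. Data
The process processes network connections periodically.     
Each component processes network connections periodically. E
                                                            
Error handling monitors network connections reliably. The sy
The system manages data streams asynchronously. The pipeline
Each component manages data streams asynchronously.         
Error handling validates queue items reliably. Each componen
Error handling mai┌──────────────────────┐crementally. The a
The process manage│      Overwrite?      │entially. The pipe
                  │ File already exists. │                  
The pipeline monit│ [Yes]  No   Cancel   │fficiently.       
This module manage└──────────────────────┘iodically. The sys
The process maintains memory allocations efficiently.       
This module analyzes memory allocations efficiently. The arc
                                                            
                                                            
                                                            
                                                            
                                                            
                                                            


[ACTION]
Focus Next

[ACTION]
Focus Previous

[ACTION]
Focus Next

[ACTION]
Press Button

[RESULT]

Each component generates cached results asynchronously. Data
The process processes network connections periodically.     
Each component processes network connections periodically. E
                                                            
Error handling monitors network connections reliably. The sy
The system manages data streams asynchronously. The pipeline
Each component manages data streams asynchronously.         
Error handling validates queue items reliably. Each componen
Error handling maintains cached results incrementally. The a
The process manages incoming requests sequentially. The pipe
                                                            
The pipeline monitors memory allocations efficiently.       
This module manages memory allocations periodically. The sys
The process maintains memory allocations efficiently.       
This module analyzes memory allocations efficiently. The arc
                                                            
                                                            
                                                            
                                                            
                                                            
                                                            


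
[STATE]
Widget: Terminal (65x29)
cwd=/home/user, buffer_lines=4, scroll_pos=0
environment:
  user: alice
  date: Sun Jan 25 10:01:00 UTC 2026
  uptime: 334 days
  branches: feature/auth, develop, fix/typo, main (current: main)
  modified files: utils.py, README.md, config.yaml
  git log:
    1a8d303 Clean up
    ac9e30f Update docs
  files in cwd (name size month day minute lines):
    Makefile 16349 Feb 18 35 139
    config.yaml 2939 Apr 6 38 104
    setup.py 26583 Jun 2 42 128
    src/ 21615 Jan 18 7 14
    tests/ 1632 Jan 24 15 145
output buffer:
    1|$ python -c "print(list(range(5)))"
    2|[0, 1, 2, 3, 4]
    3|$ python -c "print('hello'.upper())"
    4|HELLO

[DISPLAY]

$ python -c "print(list(range(5)))"                              
[0, 1, 2, 3, 4]                                                  
$ python -c "print('hello'.upper())"                             
HELLO                                                            
$ █                                                              
                                                                 
                                                                 
                                                                 
                                                                 
                                                                 
                                                                 
                                                                 
                                                                 
                                                                 
                                                                 
                                                                 
                                                                 
                                                                 
                                                                 
                                                                 
                                                                 
                                                                 
                                                                 
                                                                 
                                                                 
                                                                 
                                                                 
                                                                 
                                                                 


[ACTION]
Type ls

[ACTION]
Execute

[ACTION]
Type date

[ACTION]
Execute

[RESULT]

$ python -c "print(list(range(5)))"                              
[0, 1, 2, 3, 4]                                                  
$ python -c "print('hello'.upper())"                             
HELLO                                                            
$ ls                                                             
Makefile  config.yaml  setup.py  src/  tests/                    
$ date                                                           
Sun Jan 25 10:01:00 UTC 2026                                     
$ █                                                              
                                                                 
                                                                 
                                                                 
                                                                 
                                                                 
                                                                 
                                                                 
                                                                 
                                                                 
                                                                 
                                                                 
                                                                 
                                                                 
                                                                 
                                                                 
                                                                 
                                                                 
                                                                 
                                                                 
                                                                 


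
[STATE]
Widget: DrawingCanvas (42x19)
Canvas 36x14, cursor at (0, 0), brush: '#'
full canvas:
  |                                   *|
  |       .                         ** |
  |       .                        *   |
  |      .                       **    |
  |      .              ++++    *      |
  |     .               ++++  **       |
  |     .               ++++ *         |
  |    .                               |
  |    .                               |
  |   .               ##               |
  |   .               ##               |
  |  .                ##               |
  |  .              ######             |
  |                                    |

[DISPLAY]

+                                  *      
       .                         **       
       .                        *         
      .                       **          
      .              ++++    *            
     .               ++++  **             
     .               ++++ *               
    .                                     
    .                                     
   .               ##                     
   .               ##                     
  .                ##                     
  .              ######                   
                                          
                                          
                                          
                                          
                                          
                                          


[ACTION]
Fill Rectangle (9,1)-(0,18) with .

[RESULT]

+..................                *      
 ..................              **       
 ..................             *         
 ..................           **          
 ..................  ++++    *            
 ..................  ++++  **             
 ..................  ++++ *               
 ..................                       
 ..................                       
 ..................##                     
   .               ##                     
  .                ##                     
  .              ######                   
                                          
                                          
                                          
                                          
                                          
                                          


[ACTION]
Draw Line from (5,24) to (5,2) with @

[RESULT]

+..................                *      
 ..................              **       
 ..................             *         
 ..................           **          
 ..................  ++++    *            
 .@@@@@@@@@@@@@@@@@@@@@@@  **             
 ..................  ++++ *               
 ..................                       
 ..................                       
 ..................##                     
   .               ##                     
  .                ##                     
  .              ######                   
                                          
                                          
                                          
                                          
                                          
                                          


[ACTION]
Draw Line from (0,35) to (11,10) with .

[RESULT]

+..................               ..      
 ..................             ..*       
 ..................           ..*         
 ..................         ..**          
 ..................  ++++... *            
 .@@@@@@@@@@@@@@@@@@@@@..  **             
 ..................  ..++ *               
 ....................                     
 ..................                       
 ..................##                     
   .        ..     ##                     
  .       ..       ##                     
  .              ######                   
                                          
                                          
                                          
                                          
                                          
                                          


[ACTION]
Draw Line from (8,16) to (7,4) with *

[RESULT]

+..................               ..      
 ..................             ..*       
 ..................           ..*         
 ..................         ..**          
 ..................  ++++... *            
 .@@@@@@@@@@@@@@@@@@@@@..  **             
 ..................  ..++ *               
 ...******...........                     
 .........*******..                       
 ..................##                     
   .        ..     ##                     
  .       ..       ##                     
  .              ######                   
                                          
                                          
                                          
                                          
                                          
                                          


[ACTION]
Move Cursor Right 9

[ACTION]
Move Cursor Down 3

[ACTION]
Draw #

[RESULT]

 ..................               ..      
 ..................             ..*       
 ..................           ..*         
 ........#.........         ..**          
 ..................  ++++... *            
 .@@@@@@@@@@@@@@@@@@@@@..  **             
 ..................  ..++ *               
 ...******...........                     
 .........*******..                       
 ..................##                     
   .        ..     ##                     
  .       ..       ##                     
  .              ######                   
                                          
                                          
                                          
                                          
                                          
                                          


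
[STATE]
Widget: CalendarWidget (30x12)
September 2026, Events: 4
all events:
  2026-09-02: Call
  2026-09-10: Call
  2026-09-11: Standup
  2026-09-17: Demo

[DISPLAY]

        September 2026        
Mo Tu We Th Fr Sa Su          
    1  2*  3  4  5  6         
 7  8  9 10* 11* 12 13        
14 15 16 17* 18 19 20         
21 22 23 24 25 26 27          
28 29 30                      
                              
                              
                              
                              
                              


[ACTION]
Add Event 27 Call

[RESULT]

        September 2026        
Mo Tu We Th Fr Sa Su          
    1  2*  3  4  5  6         
 7  8  9 10* 11* 12 13        
14 15 16 17* 18 19 20         
21 22 23 24 25 26 27*         
28 29 30                      
                              
                              
                              
                              
                              


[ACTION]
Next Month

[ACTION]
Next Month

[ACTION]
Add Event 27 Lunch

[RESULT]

        November 2026         
Mo Tu We Th Fr Sa Su          
                   1          
 2  3  4  5  6  7  8          
 9 10 11 12 13 14 15          
16 17 18 19 20 21 22          
23 24 25 26 27* 28 29         
30                            
                              
                              
                              
                              


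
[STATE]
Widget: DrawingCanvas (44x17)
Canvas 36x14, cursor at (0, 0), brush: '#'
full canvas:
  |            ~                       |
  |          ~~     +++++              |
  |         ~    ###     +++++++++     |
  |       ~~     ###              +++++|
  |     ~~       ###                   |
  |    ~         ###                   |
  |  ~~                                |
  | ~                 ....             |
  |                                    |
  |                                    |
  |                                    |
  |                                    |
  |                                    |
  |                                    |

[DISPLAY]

+           ~                               
          ~~     +++++                      
         ~    ###     +++++++++             
       ~~     ###              +++++        
     ~~       ###                           
    ~         ###                           
  ~~                                        
 ~                 ....                     
                                            
                                            
                                            
                                            
                                            
                                            
                                            
                                            
                                            


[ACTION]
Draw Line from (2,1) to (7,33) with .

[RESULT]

+           ~                               
          ~~     +++++                      
 ....    ~    ###     +++++++++             
     ......   ###              +++++        
     ~~    .......                          
    ~         ### ......                    
  ~~                    ......              
 ~                 ....       ....          
                                            
                                            
                                            
                                            
                                            
                                            
                                            
                                            
                                            


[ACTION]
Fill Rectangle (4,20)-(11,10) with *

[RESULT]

+           ~                               
          ~~     +++++                      
 ....    ~    ###     +++++++++             
     ......   ###              +++++        
     ~~   ***********                       
    ~     ***********...                    
  ~~      ***********   ......              
 ~        ***********..       ....          
          ***********                       
          ***********                       
          ***********                       
          ***********                       
                                            
                                            
                                            
                                            
                                            


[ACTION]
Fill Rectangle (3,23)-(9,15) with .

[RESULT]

+           ~                               
          ~~     +++++                      
 ....    ~    ###     +++++++++             
     ......   #.........       +++++        
     ~~   *****.........                    
    ~     *****.........                    
  ~~      *****...............              
 ~        *****.........      ....          
          *****.........                    
          *****.........                    
          ***********                       
          ***********                       
                                            
                                            
                                            
                                            
                                            


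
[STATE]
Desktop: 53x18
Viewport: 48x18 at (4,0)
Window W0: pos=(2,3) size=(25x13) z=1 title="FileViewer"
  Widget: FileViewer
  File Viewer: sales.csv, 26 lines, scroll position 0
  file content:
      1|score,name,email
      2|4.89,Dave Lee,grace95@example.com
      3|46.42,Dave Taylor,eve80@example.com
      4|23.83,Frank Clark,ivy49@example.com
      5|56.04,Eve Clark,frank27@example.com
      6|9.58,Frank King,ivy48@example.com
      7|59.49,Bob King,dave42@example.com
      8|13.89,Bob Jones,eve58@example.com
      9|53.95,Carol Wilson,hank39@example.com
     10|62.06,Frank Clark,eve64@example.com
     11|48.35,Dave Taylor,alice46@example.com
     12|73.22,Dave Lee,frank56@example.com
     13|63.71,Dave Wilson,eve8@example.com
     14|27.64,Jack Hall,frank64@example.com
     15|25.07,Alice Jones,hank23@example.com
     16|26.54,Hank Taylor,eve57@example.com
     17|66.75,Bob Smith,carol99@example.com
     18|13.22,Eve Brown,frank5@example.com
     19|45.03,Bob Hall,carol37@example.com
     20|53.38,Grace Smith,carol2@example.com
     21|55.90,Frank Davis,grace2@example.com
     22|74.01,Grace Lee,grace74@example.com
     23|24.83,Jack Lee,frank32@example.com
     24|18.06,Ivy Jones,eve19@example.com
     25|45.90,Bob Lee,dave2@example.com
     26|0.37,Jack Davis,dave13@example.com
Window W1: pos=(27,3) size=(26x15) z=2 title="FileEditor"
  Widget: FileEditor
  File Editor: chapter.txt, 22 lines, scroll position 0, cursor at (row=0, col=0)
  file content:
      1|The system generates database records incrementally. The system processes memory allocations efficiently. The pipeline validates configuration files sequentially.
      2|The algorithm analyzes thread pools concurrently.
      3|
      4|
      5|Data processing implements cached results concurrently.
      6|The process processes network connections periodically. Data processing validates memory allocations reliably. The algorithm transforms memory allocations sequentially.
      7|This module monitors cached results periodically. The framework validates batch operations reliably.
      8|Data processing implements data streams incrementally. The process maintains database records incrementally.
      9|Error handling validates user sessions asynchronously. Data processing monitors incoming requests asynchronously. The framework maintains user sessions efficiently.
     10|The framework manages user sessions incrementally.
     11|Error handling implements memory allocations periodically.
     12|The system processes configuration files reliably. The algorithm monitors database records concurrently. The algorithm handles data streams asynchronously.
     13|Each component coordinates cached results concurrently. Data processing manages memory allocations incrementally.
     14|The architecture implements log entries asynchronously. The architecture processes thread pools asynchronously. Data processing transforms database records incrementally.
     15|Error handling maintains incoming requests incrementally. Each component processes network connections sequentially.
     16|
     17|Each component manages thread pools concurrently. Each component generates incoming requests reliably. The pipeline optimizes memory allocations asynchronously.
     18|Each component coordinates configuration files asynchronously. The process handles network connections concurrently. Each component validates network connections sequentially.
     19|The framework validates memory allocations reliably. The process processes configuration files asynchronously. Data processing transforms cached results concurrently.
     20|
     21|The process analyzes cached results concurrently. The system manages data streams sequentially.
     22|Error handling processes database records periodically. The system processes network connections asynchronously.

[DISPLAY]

                                                
                                                
                                                
━━━━━━━━━━━━━━━━━━━━━━┓┏━━━━━━━━━━━━━━━━━━━━━━━━
FileViewer            ┃┃ FileEditor             
──────────────────────┨┠────────────────────────
core,name,email      ▲┃┃█he system generates da▲
.89,Dave Lee,grace95@█┃┃The algorithm analyzes █
6.42,Dave Taylor,eve8░┃┃                       ░
3.83,Frank Clark,ivy4░┃┃                       ░
6.04,Eve Clark,frank2░┃┃Data processing impleme░
.58,Frank King,ivy48@░┃┃The process processes n░
9.49,Bob King,dave42@░┃┃This module monitors ca░
3.89,Bob Jones,eve58@░┃┃Data processing impleme░
3.95,Carol Wilson,han▼┃┃Error handling validate░
━━━━━━━━━━━━━━━━━━━━━━┛┃The framework manages u░
                       ┃Error handling implemen▼
                       ┗━━━━━━━━━━━━━━━━━━━━━━━━


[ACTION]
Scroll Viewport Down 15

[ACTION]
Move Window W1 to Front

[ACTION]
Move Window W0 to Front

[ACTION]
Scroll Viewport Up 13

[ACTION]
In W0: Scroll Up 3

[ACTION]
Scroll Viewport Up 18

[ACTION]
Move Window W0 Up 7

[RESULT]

━━━━━━━━━━━━━━━━━━━━━━┓                         
FileViewer            ┃                         
──────────────────────┨                         
core,name,email      ▲┃┏━━━━━━━━━━━━━━━━━━━━━━━━
.89,Dave Lee,grace95@█┃┃ FileEditor             
6.42,Dave Taylor,eve8░┃┠────────────────────────
3.83,Frank Clark,ivy4░┃┃█he system generates da▲
6.04,Eve Clark,frank2░┃┃The algorithm analyzes █
.58,Frank King,ivy48@░┃┃                       ░
9.49,Bob King,dave42@░┃┃                       ░
3.89,Bob Jones,eve58@░┃┃Data processing impleme░
3.95,Carol Wilson,han▼┃┃The process processes n░
━━━━━━━━━━━━━━━━━━━━━━┛┃This module monitors ca░
                       ┃Data processing impleme░
                       ┃Error handling validate░
                       ┃The framework manages u░
                       ┃Error handling implemen▼
                       ┗━━━━━━━━━━━━━━━━━━━━━━━━


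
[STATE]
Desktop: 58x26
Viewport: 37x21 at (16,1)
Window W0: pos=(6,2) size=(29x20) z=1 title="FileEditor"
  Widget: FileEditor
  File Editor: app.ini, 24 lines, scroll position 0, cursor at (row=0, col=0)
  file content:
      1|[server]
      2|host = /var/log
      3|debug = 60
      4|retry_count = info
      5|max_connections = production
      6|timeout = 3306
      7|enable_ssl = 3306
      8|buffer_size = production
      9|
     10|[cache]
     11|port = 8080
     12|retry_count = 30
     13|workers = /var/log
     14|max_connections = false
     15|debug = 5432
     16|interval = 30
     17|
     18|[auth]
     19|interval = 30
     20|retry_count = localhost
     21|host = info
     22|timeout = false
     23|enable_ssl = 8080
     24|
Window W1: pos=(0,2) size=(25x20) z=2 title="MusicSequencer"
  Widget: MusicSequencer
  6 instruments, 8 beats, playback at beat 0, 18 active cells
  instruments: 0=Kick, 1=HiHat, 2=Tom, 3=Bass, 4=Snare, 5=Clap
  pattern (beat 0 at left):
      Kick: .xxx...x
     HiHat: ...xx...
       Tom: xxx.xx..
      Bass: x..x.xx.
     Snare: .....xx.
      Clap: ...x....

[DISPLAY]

                                     
━━━━━━━━┓━━━━━━━━━┓                  
        ┃         ┃                  
────────┨─────────┨                  
        ┃        ▲┃                  
        ┃        █┃                  
        ┃        ░┃                  
        ┃        ░┃                  
        ┃producti░┃                  
        ┃        ░┃                  
        ┃        ░┃                  
        ┃uction  ░┃                  
        ┃        ░┃                  
        ┃        ░┃                  
        ┃        ░┃                  
        ┃        ░┃                  
        ┃        ░┃                  
        ┃false   ░┃                  
        ┃        ░┃                  
        ┃        ▼┃                  
━━━━━━━━┛━━━━━━━━━┛                  


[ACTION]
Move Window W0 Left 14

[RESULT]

                                     
━━━━━━━━┓━━━┓                        
        ┃   ┃                        
────────┨───┨                        
        ┃  ▲┃                        
        ┃  █┃                        
        ┃  ░┃                        
        ┃  ░┃                        
        ┃ti░┃                        
        ┃  ░┃                        
        ┃  ░┃                        
        ┃  ░┃                        
        ┃  ░┃                        
        ┃  ░┃                        
        ┃  ░┃                        
        ┃  ░┃                        
        ┃  ░┃                        
        ┃  ░┃                        
        ┃  ░┃                        
        ┃  ▼┃                        
━━━━━━━━┛━━━┛                        


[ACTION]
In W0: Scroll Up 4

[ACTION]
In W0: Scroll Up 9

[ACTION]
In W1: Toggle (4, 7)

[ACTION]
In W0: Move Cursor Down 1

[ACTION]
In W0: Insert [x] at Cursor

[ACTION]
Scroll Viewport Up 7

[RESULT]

                                     
                                     
━━━━━━━━┓━━━┓                        
        ┃   ┃                        
────────┨───┨                        
        ┃  ▲┃                        
        ┃  █┃                        
        ┃  ░┃                        
        ┃  ░┃                        
        ┃ti░┃                        
        ┃  ░┃                        
        ┃  ░┃                        
        ┃  ░┃                        
        ┃  ░┃                        
        ┃  ░┃                        
        ┃  ░┃                        
        ┃  ░┃                        
        ┃  ░┃                        
        ┃  ░┃                        
        ┃  ░┃                        
        ┃  ▼┃                        


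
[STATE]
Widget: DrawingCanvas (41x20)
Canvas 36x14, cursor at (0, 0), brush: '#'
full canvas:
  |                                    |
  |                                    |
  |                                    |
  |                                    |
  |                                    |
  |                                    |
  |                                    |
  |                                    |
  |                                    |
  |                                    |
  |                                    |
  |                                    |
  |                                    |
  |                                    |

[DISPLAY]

+                                        
                                         
                                         
                                         
                                         
                                         
                                         
                                         
                                         
                                         
                                         
                                         
                                         
                                         
                                         
                                         
                                         
                                         
                                         
                                         


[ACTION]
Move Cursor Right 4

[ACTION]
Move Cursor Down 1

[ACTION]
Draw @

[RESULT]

                                         
    @                                    
                                         
                                         
                                         
                                         
                                         
                                         
                                         
                                         
                                         
                                         
                                         
                                         
                                         
                                         
                                         
                                         
                                         
                                         


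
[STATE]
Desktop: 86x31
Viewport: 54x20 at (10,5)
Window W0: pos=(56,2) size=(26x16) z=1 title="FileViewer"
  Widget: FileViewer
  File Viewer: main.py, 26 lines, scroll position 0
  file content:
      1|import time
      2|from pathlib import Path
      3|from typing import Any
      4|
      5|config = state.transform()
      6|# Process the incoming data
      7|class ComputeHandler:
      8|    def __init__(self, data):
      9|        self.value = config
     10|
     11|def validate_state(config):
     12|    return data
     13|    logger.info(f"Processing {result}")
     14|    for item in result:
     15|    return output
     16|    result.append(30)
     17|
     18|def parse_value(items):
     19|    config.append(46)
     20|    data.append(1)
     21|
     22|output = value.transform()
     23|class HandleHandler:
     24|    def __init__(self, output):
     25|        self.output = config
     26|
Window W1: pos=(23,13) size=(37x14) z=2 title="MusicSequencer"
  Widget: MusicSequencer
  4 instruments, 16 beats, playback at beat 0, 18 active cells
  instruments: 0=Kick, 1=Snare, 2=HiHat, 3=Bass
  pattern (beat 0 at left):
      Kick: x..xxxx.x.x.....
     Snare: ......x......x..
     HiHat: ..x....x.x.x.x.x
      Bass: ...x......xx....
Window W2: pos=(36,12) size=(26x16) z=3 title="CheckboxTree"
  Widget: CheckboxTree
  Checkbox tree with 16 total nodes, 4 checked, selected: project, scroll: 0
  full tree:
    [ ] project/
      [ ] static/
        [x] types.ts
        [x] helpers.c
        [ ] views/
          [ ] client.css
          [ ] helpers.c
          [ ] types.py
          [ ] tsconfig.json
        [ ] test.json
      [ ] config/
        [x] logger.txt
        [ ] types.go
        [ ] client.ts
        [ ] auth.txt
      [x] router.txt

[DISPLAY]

                                              ┃import 
                                              ┃from pa
                                              ┃from ty
                                              ┃       
                                              ┃config 
                                              ┃# Proce
                                              ┃class C
                          ┏━━━━━━━━━━━━━━━━━━━━━━━━┓ef
             ┏━━━━━━━━━━━━┃ CheckboxTree           ┃  
             ┃ MusicSequen┠────────────────────────┨  
             ┠────────────┃>[-] project/           ┃al
             ┃      ▼12345┃   [-] static/          ┃et
             ┃  Kick█··███┃     [x] types.ts       ┃━━
             ┃ Snare······┃     [x] helpers.c      ┃  
             ┃ HiHat··█···┃     [ ] views/         ┃  
             ┃  Bass···█··┃       [ ] client.css   ┃  
             ┃            ┃       [ ] helpers.c    ┃  
             ┃            ┃       [ ] types.py     ┃  
             ┃            ┃       [ ] tsconfig.json┃  
             ┃            ┃     [ ] test.json      ┃  


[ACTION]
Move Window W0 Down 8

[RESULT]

                                                      
                                                      
                                                      
                                                      
                                                      
                                              ┏━━━━━━━
                                              ┃ FileVi
                          ┏━━━━━━━━━━━━━━━━━━━━━━━━┓──
             ┏━━━━━━━━━━━━┃ CheckboxTree           ┃t 
             ┃ MusicSequen┠────────────────────────┨pa
             ┠────────────┃>[-] project/           ┃ty
             ┃      ▼12345┃   [-] static/          ┃  
             ┃  Kick█··███┃     [x] types.ts       ┃g 
             ┃ Snare······┃     [x] helpers.c      ┃ce
             ┃ HiHat··█···┃     [ ] views/         ┃ C
             ┃  Bass···█··┃       [ ] client.css   ┃ef
             ┃            ┃       [ ] helpers.c    ┃  
             ┃            ┃       [ ] types.py     ┃  
             ┃            ┃       [ ] tsconfig.json┃al
             ┃            ┃     [ ] test.json      ┃et


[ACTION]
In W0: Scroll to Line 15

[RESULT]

                                                      
                                                      
                                                      
                                                      
                                                      
                                              ┏━━━━━━━
                                              ┃ FileVi
                          ┏━━━━━━━━━━━━━━━━━━━━━━━━┓──
             ┏━━━━━━━━━━━━┃ CheckboxTree           ┃et
             ┃ MusicSequen┠────────────────────────┨es
             ┠────────────┃>[-] project/           ┃  
             ┃      ▼12345┃   [-] static/          ┃ar
             ┃  Kick█··███┃     [x] types.ts       ┃on
             ┃ Snare······┃     [x] helpers.c      ┃at
             ┃ HiHat··█···┃     [ ] views/         ┃  
             ┃  Bass···█··┃       [ ] client.css   ┃t 
             ┃            ┃       [ ] helpers.c    ┃ H
             ┃            ┃       [ ] types.py     ┃ef
             ┃            ┃       [ ] tsconfig.json┃  
             ┃            ┃     [ ] test.json      ┃  


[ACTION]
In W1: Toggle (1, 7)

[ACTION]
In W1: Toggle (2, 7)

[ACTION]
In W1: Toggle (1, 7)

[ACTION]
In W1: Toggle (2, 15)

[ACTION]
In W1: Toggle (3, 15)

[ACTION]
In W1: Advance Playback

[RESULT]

                                                      
                                                      
                                                      
                                                      
                                                      
                                              ┏━━━━━━━
                                              ┃ FileVi
                          ┏━━━━━━━━━━━━━━━━━━━━━━━━┓──
             ┏━━━━━━━━━━━━┃ CheckboxTree           ┃et
             ┃ MusicSequen┠────────────────────────┨es
             ┠────────────┃>[-] project/           ┃  
             ┃      0▼2345┃   [-] static/          ┃ar
             ┃  Kick█··███┃     [x] types.ts       ┃on
             ┃ Snare······┃     [x] helpers.c      ┃at
             ┃ HiHat··█···┃     [ ] views/         ┃  
             ┃  Bass···█··┃       [ ] client.css   ┃t 
             ┃            ┃       [ ] helpers.c    ┃ H
             ┃            ┃       [ ] types.py     ┃ef
             ┃            ┃       [ ] tsconfig.json┃  
             ┃            ┃     [ ] test.json      ┃  
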